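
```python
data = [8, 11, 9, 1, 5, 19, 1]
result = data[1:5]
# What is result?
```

data has length 7. The slice data[1:5] selects indices [1, 2, 3, 4] (1->11, 2->9, 3->1, 4->5), giving [11, 9, 1, 5].

[11, 9, 1, 5]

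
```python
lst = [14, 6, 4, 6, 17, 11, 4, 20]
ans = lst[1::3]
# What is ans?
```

lst has length 8. The slice lst[1::3] selects indices [1, 4, 7] (1->6, 4->17, 7->20), giving [6, 17, 20].

[6, 17, 20]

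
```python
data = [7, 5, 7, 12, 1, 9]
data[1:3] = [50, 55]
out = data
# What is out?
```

data starts as [7, 5, 7, 12, 1, 9] (length 6). The slice data[1:3] covers indices [1, 2] with values [5, 7]. Replacing that slice with [50, 55] (same length) produces [7, 50, 55, 12, 1, 9].

[7, 50, 55, 12, 1, 9]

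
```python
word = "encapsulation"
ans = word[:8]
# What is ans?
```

word has length 13. The slice word[:8] selects indices [0, 1, 2, 3, 4, 5, 6, 7] (0->'e', 1->'n', 2->'c', 3->'a', 4->'p', 5->'s', 6->'u', 7->'l'), giving 'encapsul'.

'encapsul'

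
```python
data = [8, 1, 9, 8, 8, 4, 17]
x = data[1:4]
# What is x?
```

data has length 7. The slice data[1:4] selects indices [1, 2, 3] (1->1, 2->9, 3->8), giving [1, 9, 8].

[1, 9, 8]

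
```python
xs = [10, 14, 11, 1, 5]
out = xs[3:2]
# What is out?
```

xs has length 5. The slice xs[3:2] resolves to an empty index range, so the result is [].

[]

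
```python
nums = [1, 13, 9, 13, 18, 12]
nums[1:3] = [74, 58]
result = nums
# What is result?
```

nums starts as [1, 13, 9, 13, 18, 12] (length 6). The slice nums[1:3] covers indices [1, 2] with values [13, 9]. Replacing that slice with [74, 58] (same length) produces [1, 74, 58, 13, 18, 12].

[1, 74, 58, 13, 18, 12]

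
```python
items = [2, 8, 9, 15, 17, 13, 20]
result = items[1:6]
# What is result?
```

items has length 7. The slice items[1:6] selects indices [1, 2, 3, 4, 5] (1->8, 2->9, 3->15, 4->17, 5->13), giving [8, 9, 15, 17, 13].

[8, 9, 15, 17, 13]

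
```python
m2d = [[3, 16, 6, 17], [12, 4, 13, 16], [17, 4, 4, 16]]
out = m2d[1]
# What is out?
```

m2d has 3 rows. Row 1 is [12, 4, 13, 16].

[12, 4, 13, 16]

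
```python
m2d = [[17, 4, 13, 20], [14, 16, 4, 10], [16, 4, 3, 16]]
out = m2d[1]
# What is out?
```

m2d has 3 rows. Row 1 is [14, 16, 4, 10].

[14, 16, 4, 10]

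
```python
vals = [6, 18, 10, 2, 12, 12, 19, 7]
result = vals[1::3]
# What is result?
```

vals has length 8. The slice vals[1::3] selects indices [1, 4, 7] (1->18, 4->12, 7->7), giving [18, 12, 7].

[18, 12, 7]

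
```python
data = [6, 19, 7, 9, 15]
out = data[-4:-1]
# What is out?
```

data has length 5. The slice data[-4:-1] selects indices [1, 2, 3] (1->19, 2->7, 3->9), giving [19, 7, 9].

[19, 7, 9]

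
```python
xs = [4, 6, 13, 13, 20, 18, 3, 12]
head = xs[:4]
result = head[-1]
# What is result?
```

xs has length 8. The slice xs[:4] selects indices [0, 1, 2, 3] (0->4, 1->6, 2->13, 3->13), giving [4, 6, 13, 13]. So head = [4, 6, 13, 13]. Then head[-1] = 13.

13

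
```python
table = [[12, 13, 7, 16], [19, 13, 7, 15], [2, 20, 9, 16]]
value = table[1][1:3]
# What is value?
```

table[1] = [19, 13, 7, 15]. table[1] has length 4. The slice table[1][1:3] selects indices [1, 2] (1->13, 2->7), giving [13, 7].

[13, 7]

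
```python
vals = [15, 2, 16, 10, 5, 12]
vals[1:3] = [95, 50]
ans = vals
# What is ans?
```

vals starts as [15, 2, 16, 10, 5, 12] (length 6). The slice vals[1:3] covers indices [1, 2] with values [2, 16]. Replacing that slice with [95, 50] (same length) produces [15, 95, 50, 10, 5, 12].

[15, 95, 50, 10, 5, 12]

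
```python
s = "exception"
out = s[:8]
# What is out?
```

s has length 9. The slice s[:8] selects indices [0, 1, 2, 3, 4, 5, 6, 7] (0->'e', 1->'x', 2->'c', 3->'e', 4->'p', 5->'t', 6->'i', 7->'o'), giving 'exceptio'.

'exceptio'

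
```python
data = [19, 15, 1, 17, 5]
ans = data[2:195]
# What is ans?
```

data has length 5. The slice data[2:195] selects indices [2, 3, 4] (2->1, 3->17, 4->5), giving [1, 17, 5].

[1, 17, 5]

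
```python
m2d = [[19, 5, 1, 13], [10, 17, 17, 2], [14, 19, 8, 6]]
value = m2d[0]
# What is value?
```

m2d has 3 rows. Row 0 is [19, 5, 1, 13].

[19, 5, 1, 13]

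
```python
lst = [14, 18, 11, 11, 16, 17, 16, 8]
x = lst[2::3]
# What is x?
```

lst has length 8. The slice lst[2::3] selects indices [2, 5] (2->11, 5->17), giving [11, 17].

[11, 17]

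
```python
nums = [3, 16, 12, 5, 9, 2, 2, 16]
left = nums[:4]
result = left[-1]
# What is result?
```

nums has length 8. The slice nums[:4] selects indices [0, 1, 2, 3] (0->3, 1->16, 2->12, 3->5), giving [3, 16, 12, 5]. So left = [3, 16, 12, 5]. Then left[-1] = 5.

5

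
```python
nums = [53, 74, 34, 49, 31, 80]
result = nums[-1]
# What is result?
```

nums has length 6. Negative index -1 maps to positive index 6 + (-1) = 5. nums[5] = 80.

80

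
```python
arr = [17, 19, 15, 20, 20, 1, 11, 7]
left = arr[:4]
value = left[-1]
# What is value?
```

arr has length 8. The slice arr[:4] selects indices [0, 1, 2, 3] (0->17, 1->19, 2->15, 3->20), giving [17, 19, 15, 20]. So left = [17, 19, 15, 20]. Then left[-1] = 20.

20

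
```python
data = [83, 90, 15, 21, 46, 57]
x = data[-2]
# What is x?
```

data has length 6. Negative index -2 maps to positive index 6 + (-2) = 4. data[4] = 46.

46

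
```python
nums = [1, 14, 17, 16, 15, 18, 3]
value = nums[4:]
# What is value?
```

nums has length 7. The slice nums[4:] selects indices [4, 5, 6] (4->15, 5->18, 6->3), giving [15, 18, 3].

[15, 18, 3]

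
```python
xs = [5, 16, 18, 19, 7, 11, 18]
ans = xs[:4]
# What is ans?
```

xs has length 7. The slice xs[:4] selects indices [0, 1, 2, 3] (0->5, 1->16, 2->18, 3->19), giving [5, 16, 18, 19].

[5, 16, 18, 19]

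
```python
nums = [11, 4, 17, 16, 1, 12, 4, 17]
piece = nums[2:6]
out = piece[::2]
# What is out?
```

nums has length 8. The slice nums[2:6] selects indices [2, 3, 4, 5] (2->17, 3->16, 4->1, 5->12), giving [17, 16, 1, 12]. So piece = [17, 16, 1, 12]. piece has length 4. The slice piece[::2] selects indices [0, 2] (0->17, 2->1), giving [17, 1].

[17, 1]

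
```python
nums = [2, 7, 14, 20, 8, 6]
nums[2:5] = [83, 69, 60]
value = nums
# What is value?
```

nums starts as [2, 7, 14, 20, 8, 6] (length 6). The slice nums[2:5] covers indices [2, 3, 4] with values [14, 20, 8]. Replacing that slice with [83, 69, 60] (same length) produces [2, 7, 83, 69, 60, 6].

[2, 7, 83, 69, 60, 6]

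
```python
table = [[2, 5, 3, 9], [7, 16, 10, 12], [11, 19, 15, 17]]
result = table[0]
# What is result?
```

table has 3 rows. Row 0 is [2, 5, 3, 9].

[2, 5, 3, 9]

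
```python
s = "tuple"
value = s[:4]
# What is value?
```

s has length 5. The slice s[:4] selects indices [0, 1, 2, 3] (0->'t', 1->'u', 2->'p', 3->'l'), giving 'tupl'.

'tupl'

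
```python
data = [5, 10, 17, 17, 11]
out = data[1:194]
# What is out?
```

data has length 5. The slice data[1:194] selects indices [1, 2, 3, 4] (1->10, 2->17, 3->17, 4->11), giving [10, 17, 17, 11].

[10, 17, 17, 11]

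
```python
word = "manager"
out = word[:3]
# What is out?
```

word has length 7. The slice word[:3] selects indices [0, 1, 2] (0->'m', 1->'a', 2->'n'), giving 'man'.

'man'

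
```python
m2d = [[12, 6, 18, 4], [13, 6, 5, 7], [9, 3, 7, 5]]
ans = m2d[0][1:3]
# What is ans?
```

m2d[0] = [12, 6, 18, 4]. m2d[0] has length 4. The slice m2d[0][1:3] selects indices [1, 2] (1->6, 2->18), giving [6, 18].

[6, 18]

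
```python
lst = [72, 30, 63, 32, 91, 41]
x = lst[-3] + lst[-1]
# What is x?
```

lst has length 6. Negative index -3 maps to positive index 6 + (-3) = 3. lst[3] = 32.
lst has length 6. Negative index -1 maps to positive index 6 + (-1) = 5. lst[5] = 41.
Sum: 32 + 41 = 73.

73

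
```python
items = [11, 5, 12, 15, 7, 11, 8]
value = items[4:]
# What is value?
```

items has length 7. The slice items[4:] selects indices [4, 5, 6] (4->7, 5->11, 6->8), giving [7, 11, 8].

[7, 11, 8]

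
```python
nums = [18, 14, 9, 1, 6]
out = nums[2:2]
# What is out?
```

nums has length 5. The slice nums[2:2] resolves to an empty index range, so the result is [].

[]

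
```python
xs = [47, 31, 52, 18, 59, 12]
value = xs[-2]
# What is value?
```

xs has length 6. Negative index -2 maps to positive index 6 + (-2) = 4. xs[4] = 59.

59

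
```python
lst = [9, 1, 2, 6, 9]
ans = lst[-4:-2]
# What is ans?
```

lst has length 5. The slice lst[-4:-2] selects indices [1, 2] (1->1, 2->2), giving [1, 2].

[1, 2]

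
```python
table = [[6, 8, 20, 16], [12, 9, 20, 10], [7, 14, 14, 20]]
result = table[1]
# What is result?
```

table has 3 rows. Row 1 is [12, 9, 20, 10].

[12, 9, 20, 10]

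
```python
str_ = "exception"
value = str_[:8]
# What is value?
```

str_ has length 9. The slice str_[:8] selects indices [0, 1, 2, 3, 4, 5, 6, 7] (0->'e', 1->'x', 2->'c', 3->'e', 4->'p', 5->'t', 6->'i', 7->'o'), giving 'exceptio'.

'exceptio'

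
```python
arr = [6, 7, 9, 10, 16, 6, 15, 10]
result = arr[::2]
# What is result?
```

arr has length 8. The slice arr[::2] selects indices [0, 2, 4, 6] (0->6, 2->9, 4->16, 6->15), giving [6, 9, 16, 15].

[6, 9, 16, 15]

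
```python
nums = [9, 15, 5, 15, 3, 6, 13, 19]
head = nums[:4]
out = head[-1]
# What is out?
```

nums has length 8. The slice nums[:4] selects indices [0, 1, 2, 3] (0->9, 1->15, 2->5, 3->15), giving [9, 15, 5, 15]. So head = [9, 15, 5, 15]. Then head[-1] = 15.

15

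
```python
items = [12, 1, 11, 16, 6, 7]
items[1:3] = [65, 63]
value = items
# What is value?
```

items starts as [12, 1, 11, 16, 6, 7] (length 6). The slice items[1:3] covers indices [1, 2] with values [1, 11]. Replacing that slice with [65, 63] (same length) produces [12, 65, 63, 16, 6, 7].

[12, 65, 63, 16, 6, 7]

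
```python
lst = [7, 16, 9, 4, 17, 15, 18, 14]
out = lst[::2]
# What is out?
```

lst has length 8. The slice lst[::2] selects indices [0, 2, 4, 6] (0->7, 2->9, 4->17, 6->18), giving [7, 9, 17, 18].

[7, 9, 17, 18]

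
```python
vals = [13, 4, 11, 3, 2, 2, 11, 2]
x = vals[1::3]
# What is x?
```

vals has length 8. The slice vals[1::3] selects indices [1, 4, 7] (1->4, 4->2, 7->2), giving [4, 2, 2].

[4, 2, 2]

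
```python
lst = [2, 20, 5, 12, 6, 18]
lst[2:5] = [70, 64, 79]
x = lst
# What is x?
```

lst starts as [2, 20, 5, 12, 6, 18] (length 6). The slice lst[2:5] covers indices [2, 3, 4] with values [5, 12, 6]. Replacing that slice with [70, 64, 79] (same length) produces [2, 20, 70, 64, 79, 18].

[2, 20, 70, 64, 79, 18]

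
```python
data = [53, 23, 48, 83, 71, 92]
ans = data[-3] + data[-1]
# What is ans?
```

data has length 6. Negative index -3 maps to positive index 6 + (-3) = 3. data[3] = 83.
data has length 6. Negative index -1 maps to positive index 6 + (-1) = 5. data[5] = 92.
Sum: 83 + 92 = 175.

175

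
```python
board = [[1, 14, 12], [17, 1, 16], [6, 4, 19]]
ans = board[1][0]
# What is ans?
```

board[1] = [17, 1, 16]. Taking column 0 of that row yields 17.

17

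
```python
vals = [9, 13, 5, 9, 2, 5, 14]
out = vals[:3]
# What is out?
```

vals has length 7. The slice vals[:3] selects indices [0, 1, 2] (0->9, 1->13, 2->5), giving [9, 13, 5].

[9, 13, 5]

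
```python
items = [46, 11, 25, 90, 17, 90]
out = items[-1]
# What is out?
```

items has length 6. Negative index -1 maps to positive index 6 + (-1) = 5. items[5] = 90.

90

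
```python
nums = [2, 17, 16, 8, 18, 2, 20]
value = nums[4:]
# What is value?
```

nums has length 7. The slice nums[4:] selects indices [4, 5, 6] (4->18, 5->2, 6->20), giving [18, 2, 20].

[18, 2, 20]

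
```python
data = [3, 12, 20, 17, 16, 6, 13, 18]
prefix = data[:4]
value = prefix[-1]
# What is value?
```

data has length 8. The slice data[:4] selects indices [0, 1, 2, 3] (0->3, 1->12, 2->20, 3->17), giving [3, 12, 20, 17]. So prefix = [3, 12, 20, 17]. Then prefix[-1] = 17.

17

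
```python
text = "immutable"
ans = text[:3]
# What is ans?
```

text has length 9. The slice text[:3] selects indices [0, 1, 2] (0->'i', 1->'m', 2->'m'), giving 'imm'.

'imm'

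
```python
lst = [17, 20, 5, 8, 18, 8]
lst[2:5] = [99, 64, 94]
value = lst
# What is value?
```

lst starts as [17, 20, 5, 8, 18, 8] (length 6). The slice lst[2:5] covers indices [2, 3, 4] with values [5, 8, 18]. Replacing that slice with [99, 64, 94] (same length) produces [17, 20, 99, 64, 94, 8].

[17, 20, 99, 64, 94, 8]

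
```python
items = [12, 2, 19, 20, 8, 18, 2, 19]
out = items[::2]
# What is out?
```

items has length 8. The slice items[::2] selects indices [0, 2, 4, 6] (0->12, 2->19, 4->8, 6->2), giving [12, 19, 8, 2].

[12, 19, 8, 2]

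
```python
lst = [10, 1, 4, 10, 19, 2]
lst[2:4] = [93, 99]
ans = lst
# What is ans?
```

lst starts as [10, 1, 4, 10, 19, 2] (length 6). The slice lst[2:4] covers indices [2, 3] with values [4, 10]. Replacing that slice with [93, 99] (same length) produces [10, 1, 93, 99, 19, 2].

[10, 1, 93, 99, 19, 2]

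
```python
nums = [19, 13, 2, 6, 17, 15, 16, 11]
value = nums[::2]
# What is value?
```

nums has length 8. The slice nums[::2] selects indices [0, 2, 4, 6] (0->19, 2->2, 4->17, 6->16), giving [19, 2, 17, 16].

[19, 2, 17, 16]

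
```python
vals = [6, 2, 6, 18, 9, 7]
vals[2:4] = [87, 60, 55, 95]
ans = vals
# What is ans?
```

vals starts as [6, 2, 6, 18, 9, 7] (length 6). The slice vals[2:4] covers indices [2, 3] with values [6, 18]. Replacing that slice with [87, 60, 55, 95] (different length) produces [6, 2, 87, 60, 55, 95, 9, 7].

[6, 2, 87, 60, 55, 95, 9, 7]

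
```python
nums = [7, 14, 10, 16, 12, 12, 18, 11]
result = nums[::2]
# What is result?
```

nums has length 8. The slice nums[::2] selects indices [0, 2, 4, 6] (0->7, 2->10, 4->12, 6->18), giving [7, 10, 12, 18].

[7, 10, 12, 18]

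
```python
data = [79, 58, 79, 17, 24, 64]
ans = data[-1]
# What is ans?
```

data has length 6. Negative index -1 maps to positive index 6 + (-1) = 5. data[5] = 64.

64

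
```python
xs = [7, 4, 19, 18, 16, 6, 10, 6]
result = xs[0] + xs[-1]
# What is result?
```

xs has length 8. xs[0] = 7.
xs has length 8. Negative index -1 maps to positive index 8 + (-1) = 7. xs[7] = 6.
Sum: 7 + 6 = 13.

13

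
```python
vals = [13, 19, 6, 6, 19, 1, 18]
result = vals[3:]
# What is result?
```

vals has length 7. The slice vals[3:] selects indices [3, 4, 5, 6] (3->6, 4->19, 5->1, 6->18), giving [6, 19, 1, 18].

[6, 19, 1, 18]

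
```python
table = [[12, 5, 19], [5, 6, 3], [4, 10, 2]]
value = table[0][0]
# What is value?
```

table[0] = [12, 5, 19]. Taking column 0 of that row yields 12.

12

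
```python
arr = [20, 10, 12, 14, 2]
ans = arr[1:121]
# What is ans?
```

arr has length 5. The slice arr[1:121] selects indices [1, 2, 3, 4] (1->10, 2->12, 3->14, 4->2), giving [10, 12, 14, 2].

[10, 12, 14, 2]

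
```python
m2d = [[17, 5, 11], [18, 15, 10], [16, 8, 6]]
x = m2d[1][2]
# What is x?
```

m2d[1] = [18, 15, 10]. Taking column 2 of that row yields 10.

10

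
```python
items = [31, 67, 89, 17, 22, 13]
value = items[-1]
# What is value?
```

items has length 6. Negative index -1 maps to positive index 6 + (-1) = 5. items[5] = 13.

13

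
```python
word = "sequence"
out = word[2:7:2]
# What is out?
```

word has length 8. The slice word[2:7:2] selects indices [2, 4, 6] (2->'q', 4->'e', 6->'c'), giving 'qec'.

'qec'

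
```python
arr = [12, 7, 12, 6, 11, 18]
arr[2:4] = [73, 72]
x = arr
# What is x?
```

arr starts as [12, 7, 12, 6, 11, 18] (length 6). The slice arr[2:4] covers indices [2, 3] with values [12, 6]. Replacing that slice with [73, 72] (same length) produces [12, 7, 73, 72, 11, 18].

[12, 7, 73, 72, 11, 18]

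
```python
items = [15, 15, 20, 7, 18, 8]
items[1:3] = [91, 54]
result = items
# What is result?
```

items starts as [15, 15, 20, 7, 18, 8] (length 6). The slice items[1:3] covers indices [1, 2] with values [15, 20]. Replacing that slice with [91, 54] (same length) produces [15, 91, 54, 7, 18, 8].

[15, 91, 54, 7, 18, 8]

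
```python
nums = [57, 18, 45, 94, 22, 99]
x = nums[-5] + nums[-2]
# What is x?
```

nums has length 6. Negative index -5 maps to positive index 6 + (-5) = 1. nums[1] = 18.
nums has length 6. Negative index -2 maps to positive index 6 + (-2) = 4. nums[4] = 22.
Sum: 18 + 22 = 40.

40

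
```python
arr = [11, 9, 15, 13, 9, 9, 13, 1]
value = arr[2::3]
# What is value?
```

arr has length 8. The slice arr[2::3] selects indices [2, 5] (2->15, 5->9), giving [15, 9].

[15, 9]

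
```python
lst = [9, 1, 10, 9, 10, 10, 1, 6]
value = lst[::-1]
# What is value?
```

lst has length 8. The slice lst[::-1] selects indices [7, 6, 5, 4, 3, 2, 1, 0] (7->6, 6->1, 5->10, 4->10, 3->9, 2->10, 1->1, 0->9), giving [6, 1, 10, 10, 9, 10, 1, 9].

[6, 1, 10, 10, 9, 10, 1, 9]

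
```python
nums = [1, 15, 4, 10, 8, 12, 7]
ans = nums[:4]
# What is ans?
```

nums has length 7. The slice nums[:4] selects indices [0, 1, 2, 3] (0->1, 1->15, 2->4, 3->10), giving [1, 15, 4, 10].

[1, 15, 4, 10]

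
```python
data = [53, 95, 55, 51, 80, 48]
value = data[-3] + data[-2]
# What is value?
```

data has length 6. Negative index -3 maps to positive index 6 + (-3) = 3. data[3] = 51.
data has length 6. Negative index -2 maps to positive index 6 + (-2) = 4. data[4] = 80.
Sum: 51 + 80 = 131.

131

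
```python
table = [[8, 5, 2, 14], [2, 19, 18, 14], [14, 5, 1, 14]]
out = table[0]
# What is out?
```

table has 3 rows. Row 0 is [8, 5, 2, 14].

[8, 5, 2, 14]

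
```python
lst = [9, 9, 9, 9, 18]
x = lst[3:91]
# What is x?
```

lst has length 5. The slice lst[3:91] selects indices [3, 4] (3->9, 4->18), giving [9, 18].

[9, 18]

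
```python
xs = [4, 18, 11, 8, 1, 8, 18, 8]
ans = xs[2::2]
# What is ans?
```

xs has length 8. The slice xs[2::2] selects indices [2, 4, 6] (2->11, 4->1, 6->18), giving [11, 1, 18].

[11, 1, 18]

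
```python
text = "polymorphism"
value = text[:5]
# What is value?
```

text has length 12. The slice text[:5] selects indices [0, 1, 2, 3, 4] (0->'p', 1->'o', 2->'l', 3->'y', 4->'m'), giving 'polym'.

'polym'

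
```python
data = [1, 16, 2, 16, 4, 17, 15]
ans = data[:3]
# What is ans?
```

data has length 7. The slice data[:3] selects indices [0, 1, 2] (0->1, 1->16, 2->2), giving [1, 16, 2].

[1, 16, 2]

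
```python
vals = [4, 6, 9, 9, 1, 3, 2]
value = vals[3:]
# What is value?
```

vals has length 7. The slice vals[3:] selects indices [3, 4, 5, 6] (3->9, 4->1, 5->3, 6->2), giving [9, 1, 3, 2].

[9, 1, 3, 2]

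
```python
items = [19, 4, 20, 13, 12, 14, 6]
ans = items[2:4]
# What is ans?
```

items has length 7. The slice items[2:4] selects indices [2, 3] (2->20, 3->13), giving [20, 13].

[20, 13]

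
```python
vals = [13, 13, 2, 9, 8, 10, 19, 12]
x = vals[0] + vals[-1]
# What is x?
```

vals has length 8. vals[0] = 13.
vals has length 8. Negative index -1 maps to positive index 8 + (-1) = 7. vals[7] = 12.
Sum: 13 + 12 = 25.

25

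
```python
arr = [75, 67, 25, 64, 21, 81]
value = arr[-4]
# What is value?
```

arr has length 6. Negative index -4 maps to positive index 6 + (-4) = 2. arr[2] = 25.

25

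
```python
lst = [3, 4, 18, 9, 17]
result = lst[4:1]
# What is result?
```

lst has length 5. The slice lst[4:1] resolves to an empty index range, so the result is [].

[]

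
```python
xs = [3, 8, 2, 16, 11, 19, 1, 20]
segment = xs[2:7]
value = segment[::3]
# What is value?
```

xs has length 8. The slice xs[2:7] selects indices [2, 3, 4, 5, 6] (2->2, 3->16, 4->11, 5->19, 6->1), giving [2, 16, 11, 19, 1]. So segment = [2, 16, 11, 19, 1]. segment has length 5. The slice segment[::3] selects indices [0, 3] (0->2, 3->19), giving [2, 19].

[2, 19]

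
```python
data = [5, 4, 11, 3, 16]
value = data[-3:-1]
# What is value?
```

data has length 5. The slice data[-3:-1] selects indices [2, 3] (2->11, 3->3), giving [11, 3].

[11, 3]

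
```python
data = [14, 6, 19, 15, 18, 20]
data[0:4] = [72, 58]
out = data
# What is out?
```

data starts as [14, 6, 19, 15, 18, 20] (length 6). The slice data[0:4] covers indices [0, 1, 2, 3] with values [14, 6, 19, 15]. Replacing that slice with [72, 58] (different length) produces [72, 58, 18, 20].

[72, 58, 18, 20]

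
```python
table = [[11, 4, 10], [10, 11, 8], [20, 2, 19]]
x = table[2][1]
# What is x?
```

table[2] = [20, 2, 19]. Taking column 1 of that row yields 2.

2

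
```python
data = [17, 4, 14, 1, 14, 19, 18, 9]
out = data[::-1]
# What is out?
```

data has length 8. The slice data[::-1] selects indices [7, 6, 5, 4, 3, 2, 1, 0] (7->9, 6->18, 5->19, 4->14, 3->1, 2->14, 1->4, 0->17), giving [9, 18, 19, 14, 1, 14, 4, 17].

[9, 18, 19, 14, 1, 14, 4, 17]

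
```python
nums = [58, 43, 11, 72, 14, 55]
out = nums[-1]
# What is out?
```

nums has length 6. Negative index -1 maps to positive index 6 + (-1) = 5. nums[5] = 55.

55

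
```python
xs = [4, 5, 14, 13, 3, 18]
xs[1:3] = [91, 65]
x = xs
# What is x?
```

xs starts as [4, 5, 14, 13, 3, 18] (length 6). The slice xs[1:3] covers indices [1, 2] with values [5, 14]. Replacing that slice with [91, 65] (same length) produces [4, 91, 65, 13, 3, 18].

[4, 91, 65, 13, 3, 18]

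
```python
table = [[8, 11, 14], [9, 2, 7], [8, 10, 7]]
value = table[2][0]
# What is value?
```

table[2] = [8, 10, 7]. Taking column 0 of that row yields 8.

8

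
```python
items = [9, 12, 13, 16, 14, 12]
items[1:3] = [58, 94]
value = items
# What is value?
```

items starts as [9, 12, 13, 16, 14, 12] (length 6). The slice items[1:3] covers indices [1, 2] with values [12, 13]. Replacing that slice with [58, 94] (same length) produces [9, 58, 94, 16, 14, 12].

[9, 58, 94, 16, 14, 12]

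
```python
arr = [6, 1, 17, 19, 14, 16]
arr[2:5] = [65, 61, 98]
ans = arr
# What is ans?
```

arr starts as [6, 1, 17, 19, 14, 16] (length 6). The slice arr[2:5] covers indices [2, 3, 4] with values [17, 19, 14]. Replacing that slice with [65, 61, 98] (same length) produces [6, 1, 65, 61, 98, 16].

[6, 1, 65, 61, 98, 16]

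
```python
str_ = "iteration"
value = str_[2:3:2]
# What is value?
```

str_ has length 9. The slice str_[2:3:2] selects indices [2] (2->'e'), giving 'e'.

'e'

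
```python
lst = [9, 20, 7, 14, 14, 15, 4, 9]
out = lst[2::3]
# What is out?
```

lst has length 8. The slice lst[2::3] selects indices [2, 5] (2->7, 5->15), giving [7, 15].

[7, 15]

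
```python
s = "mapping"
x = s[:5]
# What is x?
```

s has length 7. The slice s[:5] selects indices [0, 1, 2, 3, 4] (0->'m', 1->'a', 2->'p', 3->'p', 4->'i'), giving 'mappi'.

'mappi'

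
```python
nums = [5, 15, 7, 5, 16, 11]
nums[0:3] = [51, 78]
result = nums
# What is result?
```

nums starts as [5, 15, 7, 5, 16, 11] (length 6). The slice nums[0:3] covers indices [0, 1, 2] with values [5, 15, 7]. Replacing that slice with [51, 78] (different length) produces [51, 78, 5, 16, 11].

[51, 78, 5, 16, 11]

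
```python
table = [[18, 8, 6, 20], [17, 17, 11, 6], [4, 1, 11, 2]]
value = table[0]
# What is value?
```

table has 3 rows. Row 0 is [18, 8, 6, 20].

[18, 8, 6, 20]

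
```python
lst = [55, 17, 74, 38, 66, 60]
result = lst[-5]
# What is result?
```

lst has length 6. Negative index -5 maps to positive index 6 + (-5) = 1. lst[1] = 17.

17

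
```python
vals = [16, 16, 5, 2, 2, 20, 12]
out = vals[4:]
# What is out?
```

vals has length 7. The slice vals[4:] selects indices [4, 5, 6] (4->2, 5->20, 6->12), giving [2, 20, 12].

[2, 20, 12]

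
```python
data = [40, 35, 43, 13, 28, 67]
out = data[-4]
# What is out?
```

data has length 6. Negative index -4 maps to positive index 6 + (-4) = 2. data[2] = 43.

43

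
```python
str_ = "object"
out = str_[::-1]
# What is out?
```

str_ has length 6. The slice str_[::-1] selects indices [5, 4, 3, 2, 1, 0] (5->'t', 4->'c', 3->'e', 2->'j', 1->'b', 0->'o'), giving 'tcejbo'.

'tcejbo'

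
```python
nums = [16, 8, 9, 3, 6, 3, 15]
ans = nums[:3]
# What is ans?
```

nums has length 7. The slice nums[:3] selects indices [0, 1, 2] (0->16, 1->8, 2->9), giving [16, 8, 9].

[16, 8, 9]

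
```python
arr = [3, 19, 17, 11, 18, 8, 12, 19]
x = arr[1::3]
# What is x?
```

arr has length 8. The slice arr[1::3] selects indices [1, 4, 7] (1->19, 4->18, 7->19), giving [19, 18, 19].

[19, 18, 19]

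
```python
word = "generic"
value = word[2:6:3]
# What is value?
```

word has length 7. The slice word[2:6:3] selects indices [2, 5] (2->'n', 5->'i'), giving 'ni'.

'ni'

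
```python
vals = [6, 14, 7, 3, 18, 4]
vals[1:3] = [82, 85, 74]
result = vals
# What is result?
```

vals starts as [6, 14, 7, 3, 18, 4] (length 6). The slice vals[1:3] covers indices [1, 2] with values [14, 7]. Replacing that slice with [82, 85, 74] (different length) produces [6, 82, 85, 74, 3, 18, 4].

[6, 82, 85, 74, 3, 18, 4]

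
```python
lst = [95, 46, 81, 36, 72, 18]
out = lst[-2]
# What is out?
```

lst has length 6. Negative index -2 maps to positive index 6 + (-2) = 4. lst[4] = 72.

72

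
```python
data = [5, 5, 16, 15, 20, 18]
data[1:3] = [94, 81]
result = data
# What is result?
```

data starts as [5, 5, 16, 15, 20, 18] (length 6). The slice data[1:3] covers indices [1, 2] with values [5, 16]. Replacing that slice with [94, 81] (same length) produces [5, 94, 81, 15, 20, 18].

[5, 94, 81, 15, 20, 18]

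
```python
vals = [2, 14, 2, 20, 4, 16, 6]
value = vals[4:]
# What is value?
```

vals has length 7. The slice vals[4:] selects indices [4, 5, 6] (4->4, 5->16, 6->6), giving [4, 16, 6].

[4, 16, 6]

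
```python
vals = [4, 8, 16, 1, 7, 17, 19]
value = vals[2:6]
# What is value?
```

vals has length 7. The slice vals[2:6] selects indices [2, 3, 4, 5] (2->16, 3->1, 4->7, 5->17), giving [16, 1, 7, 17].

[16, 1, 7, 17]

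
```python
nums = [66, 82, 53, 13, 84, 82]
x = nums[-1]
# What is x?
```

nums has length 6. Negative index -1 maps to positive index 6 + (-1) = 5. nums[5] = 82.

82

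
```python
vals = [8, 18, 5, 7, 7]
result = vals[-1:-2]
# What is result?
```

vals has length 5. The slice vals[-1:-2] resolves to an empty index range, so the result is [].

[]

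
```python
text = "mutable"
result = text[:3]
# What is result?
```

text has length 7. The slice text[:3] selects indices [0, 1, 2] (0->'m', 1->'u', 2->'t'), giving 'mut'.

'mut'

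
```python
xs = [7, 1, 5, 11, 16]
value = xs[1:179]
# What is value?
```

xs has length 5. The slice xs[1:179] selects indices [1, 2, 3, 4] (1->1, 2->5, 3->11, 4->16), giving [1, 5, 11, 16].

[1, 5, 11, 16]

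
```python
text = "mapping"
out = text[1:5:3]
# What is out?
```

text has length 7. The slice text[1:5:3] selects indices [1, 4] (1->'a', 4->'i'), giving 'ai'.

'ai'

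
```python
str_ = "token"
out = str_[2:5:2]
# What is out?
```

str_ has length 5. The slice str_[2:5:2] selects indices [2, 4] (2->'k', 4->'n'), giving 'kn'.

'kn'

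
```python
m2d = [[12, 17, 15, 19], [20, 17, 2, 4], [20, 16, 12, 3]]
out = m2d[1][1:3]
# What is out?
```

m2d[1] = [20, 17, 2, 4]. m2d[1] has length 4. The slice m2d[1][1:3] selects indices [1, 2] (1->17, 2->2), giving [17, 2].

[17, 2]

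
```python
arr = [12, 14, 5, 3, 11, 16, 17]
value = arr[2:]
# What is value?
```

arr has length 7. The slice arr[2:] selects indices [2, 3, 4, 5, 6] (2->5, 3->3, 4->11, 5->16, 6->17), giving [5, 3, 11, 16, 17].

[5, 3, 11, 16, 17]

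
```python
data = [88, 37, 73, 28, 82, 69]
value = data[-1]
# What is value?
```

data has length 6. Negative index -1 maps to positive index 6 + (-1) = 5. data[5] = 69.

69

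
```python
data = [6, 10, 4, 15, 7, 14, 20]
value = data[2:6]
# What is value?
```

data has length 7. The slice data[2:6] selects indices [2, 3, 4, 5] (2->4, 3->15, 4->7, 5->14), giving [4, 15, 7, 14].

[4, 15, 7, 14]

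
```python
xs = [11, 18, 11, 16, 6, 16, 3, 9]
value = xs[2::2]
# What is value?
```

xs has length 8. The slice xs[2::2] selects indices [2, 4, 6] (2->11, 4->6, 6->3), giving [11, 6, 3].

[11, 6, 3]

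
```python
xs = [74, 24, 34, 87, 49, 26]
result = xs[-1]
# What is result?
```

xs has length 6. Negative index -1 maps to positive index 6 + (-1) = 5. xs[5] = 26.

26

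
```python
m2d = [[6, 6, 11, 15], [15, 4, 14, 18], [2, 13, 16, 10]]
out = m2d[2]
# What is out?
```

m2d has 3 rows. Row 2 is [2, 13, 16, 10].

[2, 13, 16, 10]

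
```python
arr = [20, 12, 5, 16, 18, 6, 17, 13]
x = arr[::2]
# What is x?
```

arr has length 8. The slice arr[::2] selects indices [0, 2, 4, 6] (0->20, 2->5, 4->18, 6->17), giving [20, 5, 18, 17].

[20, 5, 18, 17]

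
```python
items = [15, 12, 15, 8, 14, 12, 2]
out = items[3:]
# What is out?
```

items has length 7. The slice items[3:] selects indices [3, 4, 5, 6] (3->8, 4->14, 5->12, 6->2), giving [8, 14, 12, 2].

[8, 14, 12, 2]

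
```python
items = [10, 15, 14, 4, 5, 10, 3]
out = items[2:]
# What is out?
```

items has length 7. The slice items[2:] selects indices [2, 3, 4, 5, 6] (2->14, 3->4, 4->5, 5->10, 6->3), giving [14, 4, 5, 10, 3].

[14, 4, 5, 10, 3]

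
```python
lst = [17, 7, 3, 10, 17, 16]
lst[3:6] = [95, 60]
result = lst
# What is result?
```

lst starts as [17, 7, 3, 10, 17, 16] (length 6). The slice lst[3:6] covers indices [3, 4, 5] with values [10, 17, 16]. Replacing that slice with [95, 60] (different length) produces [17, 7, 3, 95, 60].

[17, 7, 3, 95, 60]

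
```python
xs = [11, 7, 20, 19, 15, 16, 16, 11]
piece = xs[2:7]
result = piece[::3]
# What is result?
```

xs has length 8. The slice xs[2:7] selects indices [2, 3, 4, 5, 6] (2->20, 3->19, 4->15, 5->16, 6->16), giving [20, 19, 15, 16, 16]. So piece = [20, 19, 15, 16, 16]. piece has length 5. The slice piece[::3] selects indices [0, 3] (0->20, 3->16), giving [20, 16].

[20, 16]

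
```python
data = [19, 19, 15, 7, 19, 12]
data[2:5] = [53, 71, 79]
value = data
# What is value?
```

data starts as [19, 19, 15, 7, 19, 12] (length 6). The slice data[2:5] covers indices [2, 3, 4] with values [15, 7, 19]. Replacing that slice with [53, 71, 79] (same length) produces [19, 19, 53, 71, 79, 12].

[19, 19, 53, 71, 79, 12]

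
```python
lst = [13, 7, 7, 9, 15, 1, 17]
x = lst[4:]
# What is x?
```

lst has length 7. The slice lst[4:] selects indices [4, 5, 6] (4->15, 5->1, 6->17), giving [15, 1, 17].

[15, 1, 17]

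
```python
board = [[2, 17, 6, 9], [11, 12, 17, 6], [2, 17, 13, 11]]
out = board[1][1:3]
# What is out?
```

board[1] = [11, 12, 17, 6]. board[1] has length 4. The slice board[1][1:3] selects indices [1, 2] (1->12, 2->17), giving [12, 17].

[12, 17]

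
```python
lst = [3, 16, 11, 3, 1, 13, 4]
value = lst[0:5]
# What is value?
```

lst has length 7. The slice lst[0:5] selects indices [0, 1, 2, 3, 4] (0->3, 1->16, 2->11, 3->3, 4->1), giving [3, 16, 11, 3, 1].

[3, 16, 11, 3, 1]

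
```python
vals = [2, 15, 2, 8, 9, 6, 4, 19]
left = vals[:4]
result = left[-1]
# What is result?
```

vals has length 8. The slice vals[:4] selects indices [0, 1, 2, 3] (0->2, 1->15, 2->2, 3->8), giving [2, 15, 2, 8]. So left = [2, 15, 2, 8]. Then left[-1] = 8.

8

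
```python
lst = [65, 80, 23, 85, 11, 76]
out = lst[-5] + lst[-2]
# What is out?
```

lst has length 6. Negative index -5 maps to positive index 6 + (-5) = 1. lst[1] = 80.
lst has length 6. Negative index -2 maps to positive index 6 + (-2) = 4. lst[4] = 11.
Sum: 80 + 11 = 91.

91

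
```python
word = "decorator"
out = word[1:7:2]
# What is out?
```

word has length 9. The slice word[1:7:2] selects indices [1, 3, 5] (1->'e', 3->'o', 5->'a'), giving 'eoa'.

'eoa'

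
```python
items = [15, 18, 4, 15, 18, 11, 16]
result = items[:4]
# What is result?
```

items has length 7. The slice items[:4] selects indices [0, 1, 2, 3] (0->15, 1->18, 2->4, 3->15), giving [15, 18, 4, 15].

[15, 18, 4, 15]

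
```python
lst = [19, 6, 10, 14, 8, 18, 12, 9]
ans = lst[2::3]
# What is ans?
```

lst has length 8. The slice lst[2::3] selects indices [2, 5] (2->10, 5->18), giving [10, 18].

[10, 18]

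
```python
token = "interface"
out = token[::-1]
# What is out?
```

token has length 9. The slice token[::-1] selects indices [8, 7, 6, 5, 4, 3, 2, 1, 0] (8->'e', 7->'c', 6->'a', 5->'f', 4->'r', 3->'e', 2->'t', 1->'n', 0->'i'), giving 'ecafretni'.

'ecafretni'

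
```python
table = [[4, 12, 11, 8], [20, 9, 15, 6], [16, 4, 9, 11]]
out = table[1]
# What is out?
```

table has 3 rows. Row 1 is [20, 9, 15, 6].

[20, 9, 15, 6]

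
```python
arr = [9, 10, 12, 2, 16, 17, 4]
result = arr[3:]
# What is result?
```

arr has length 7. The slice arr[3:] selects indices [3, 4, 5, 6] (3->2, 4->16, 5->17, 6->4), giving [2, 16, 17, 4].

[2, 16, 17, 4]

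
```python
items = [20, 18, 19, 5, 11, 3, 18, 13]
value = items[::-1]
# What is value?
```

items has length 8. The slice items[::-1] selects indices [7, 6, 5, 4, 3, 2, 1, 0] (7->13, 6->18, 5->3, 4->11, 3->5, 2->19, 1->18, 0->20), giving [13, 18, 3, 11, 5, 19, 18, 20].

[13, 18, 3, 11, 5, 19, 18, 20]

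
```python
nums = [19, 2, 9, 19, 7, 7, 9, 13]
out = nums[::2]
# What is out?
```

nums has length 8. The slice nums[::2] selects indices [0, 2, 4, 6] (0->19, 2->9, 4->7, 6->9), giving [19, 9, 7, 9].

[19, 9, 7, 9]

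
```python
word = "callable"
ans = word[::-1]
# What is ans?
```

word has length 8. The slice word[::-1] selects indices [7, 6, 5, 4, 3, 2, 1, 0] (7->'e', 6->'l', 5->'b', 4->'a', 3->'l', 2->'l', 1->'a', 0->'c'), giving 'elballac'.

'elballac'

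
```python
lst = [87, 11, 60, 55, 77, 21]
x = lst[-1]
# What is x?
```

lst has length 6. Negative index -1 maps to positive index 6 + (-1) = 5. lst[5] = 21.

21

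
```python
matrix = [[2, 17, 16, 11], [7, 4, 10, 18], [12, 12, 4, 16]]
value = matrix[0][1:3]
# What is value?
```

matrix[0] = [2, 17, 16, 11]. matrix[0] has length 4. The slice matrix[0][1:3] selects indices [1, 2] (1->17, 2->16), giving [17, 16].

[17, 16]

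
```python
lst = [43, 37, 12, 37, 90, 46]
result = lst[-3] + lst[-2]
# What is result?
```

lst has length 6. Negative index -3 maps to positive index 6 + (-3) = 3. lst[3] = 37.
lst has length 6. Negative index -2 maps to positive index 6 + (-2) = 4. lst[4] = 90.
Sum: 37 + 90 = 127.

127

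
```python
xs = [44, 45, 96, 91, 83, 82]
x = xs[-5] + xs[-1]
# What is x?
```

xs has length 6. Negative index -5 maps to positive index 6 + (-5) = 1. xs[1] = 45.
xs has length 6. Negative index -1 maps to positive index 6 + (-1) = 5. xs[5] = 82.
Sum: 45 + 82 = 127.

127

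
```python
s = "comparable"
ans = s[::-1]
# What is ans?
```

s has length 10. The slice s[::-1] selects indices [9, 8, 7, 6, 5, 4, 3, 2, 1, 0] (9->'e', 8->'l', 7->'b', 6->'a', 5->'r', 4->'a', 3->'p', 2->'m', 1->'o', 0->'c'), giving 'elbarapmoc'.

'elbarapmoc'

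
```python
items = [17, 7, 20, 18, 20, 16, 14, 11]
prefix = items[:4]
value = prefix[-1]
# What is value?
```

items has length 8. The slice items[:4] selects indices [0, 1, 2, 3] (0->17, 1->7, 2->20, 3->18), giving [17, 7, 20, 18]. So prefix = [17, 7, 20, 18]. Then prefix[-1] = 18.

18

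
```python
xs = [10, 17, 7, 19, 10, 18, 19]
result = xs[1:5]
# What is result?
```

xs has length 7. The slice xs[1:5] selects indices [1, 2, 3, 4] (1->17, 2->7, 3->19, 4->10), giving [17, 7, 19, 10].

[17, 7, 19, 10]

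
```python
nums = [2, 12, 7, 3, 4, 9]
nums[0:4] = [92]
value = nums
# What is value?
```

nums starts as [2, 12, 7, 3, 4, 9] (length 6). The slice nums[0:4] covers indices [0, 1, 2, 3] with values [2, 12, 7, 3]. Replacing that slice with [92] (different length) produces [92, 4, 9].

[92, 4, 9]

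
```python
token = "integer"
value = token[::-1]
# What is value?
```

token has length 7. The slice token[::-1] selects indices [6, 5, 4, 3, 2, 1, 0] (6->'r', 5->'e', 4->'g', 3->'e', 2->'t', 1->'n', 0->'i'), giving 'regetni'.

'regetni'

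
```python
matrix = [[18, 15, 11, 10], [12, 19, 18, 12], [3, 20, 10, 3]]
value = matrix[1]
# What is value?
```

matrix has 3 rows. Row 1 is [12, 19, 18, 12].

[12, 19, 18, 12]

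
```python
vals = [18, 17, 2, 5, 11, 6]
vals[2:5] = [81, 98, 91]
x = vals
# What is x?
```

vals starts as [18, 17, 2, 5, 11, 6] (length 6). The slice vals[2:5] covers indices [2, 3, 4] with values [2, 5, 11]. Replacing that slice with [81, 98, 91] (same length) produces [18, 17, 81, 98, 91, 6].

[18, 17, 81, 98, 91, 6]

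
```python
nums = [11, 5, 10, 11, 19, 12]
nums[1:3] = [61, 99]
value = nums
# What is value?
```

nums starts as [11, 5, 10, 11, 19, 12] (length 6). The slice nums[1:3] covers indices [1, 2] with values [5, 10]. Replacing that slice with [61, 99] (same length) produces [11, 61, 99, 11, 19, 12].

[11, 61, 99, 11, 19, 12]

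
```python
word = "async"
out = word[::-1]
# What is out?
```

word has length 5. The slice word[::-1] selects indices [4, 3, 2, 1, 0] (4->'c', 3->'n', 2->'y', 1->'s', 0->'a'), giving 'cnysa'.

'cnysa'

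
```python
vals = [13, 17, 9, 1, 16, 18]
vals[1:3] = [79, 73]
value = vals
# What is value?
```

vals starts as [13, 17, 9, 1, 16, 18] (length 6). The slice vals[1:3] covers indices [1, 2] with values [17, 9]. Replacing that slice with [79, 73] (same length) produces [13, 79, 73, 1, 16, 18].

[13, 79, 73, 1, 16, 18]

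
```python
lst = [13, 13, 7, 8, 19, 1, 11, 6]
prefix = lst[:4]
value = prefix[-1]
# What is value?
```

lst has length 8. The slice lst[:4] selects indices [0, 1, 2, 3] (0->13, 1->13, 2->7, 3->8), giving [13, 13, 7, 8]. So prefix = [13, 13, 7, 8]. Then prefix[-1] = 8.

8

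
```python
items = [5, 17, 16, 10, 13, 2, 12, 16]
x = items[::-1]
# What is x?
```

items has length 8. The slice items[::-1] selects indices [7, 6, 5, 4, 3, 2, 1, 0] (7->16, 6->12, 5->2, 4->13, 3->10, 2->16, 1->17, 0->5), giving [16, 12, 2, 13, 10, 16, 17, 5].

[16, 12, 2, 13, 10, 16, 17, 5]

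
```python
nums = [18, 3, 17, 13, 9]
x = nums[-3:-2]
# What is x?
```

nums has length 5. The slice nums[-3:-2] selects indices [2] (2->17), giving [17].

[17]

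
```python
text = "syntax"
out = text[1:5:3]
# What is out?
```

text has length 6. The slice text[1:5:3] selects indices [1, 4] (1->'y', 4->'a'), giving 'ya'.

'ya'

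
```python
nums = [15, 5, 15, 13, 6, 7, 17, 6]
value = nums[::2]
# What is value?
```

nums has length 8. The slice nums[::2] selects indices [0, 2, 4, 6] (0->15, 2->15, 4->6, 6->17), giving [15, 15, 6, 17].

[15, 15, 6, 17]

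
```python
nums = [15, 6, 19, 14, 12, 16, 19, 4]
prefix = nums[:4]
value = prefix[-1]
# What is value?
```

nums has length 8. The slice nums[:4] selects indices [0, 1, 2, 3] (0->15, 1->6, 2->19, 3->14), giving [15, 6, 19, 14]. So prefix = [15, 6, 19, 14]. Then prefix[-1] = 14.

14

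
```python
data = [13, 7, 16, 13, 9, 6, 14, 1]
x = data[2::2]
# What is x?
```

data has length 8. The slice data[2::2] selects indices [2, 4, 6] (2->16, 4->9, 6->14), giving [16, 9, 14].

[16, 9, 14]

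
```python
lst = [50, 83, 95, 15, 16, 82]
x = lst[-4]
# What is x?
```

lst has length 6. Negative index -4 maps to positive index 6 + (-4) = 2. lst[2] = 95.

95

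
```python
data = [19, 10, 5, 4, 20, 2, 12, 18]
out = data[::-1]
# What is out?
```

data has length 8. The slice data[::-1] selects indices [7, 6, 5, 4, 3, 2, 1, 0] (7->18, 6->12, 5->2, 4->20, 3->4, 2->5, 1->10, 0->19), giving [18, 12, 2, 20, 4, 5, 10, 19].

[18, 12, 2, 20, 4, 5, 10, 19]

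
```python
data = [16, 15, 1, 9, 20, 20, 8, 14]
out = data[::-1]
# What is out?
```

data has length 8. The slice data[::-1] selects indices [7, 6, 5, 4, 3, 2, 1, 0] (7->14, 6->8, 5->20, 4->20, 3->9, 2->1, 1->15, 0->16), giving [14, 8, 20, 20, 9, 1, 15, 16].

[14, 8, 20, 20, 9, 1, 15, 16]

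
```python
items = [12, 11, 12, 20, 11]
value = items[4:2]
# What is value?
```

items has length 5. The slice items[4:2] resolves to an empty index range, so the result is [].

[]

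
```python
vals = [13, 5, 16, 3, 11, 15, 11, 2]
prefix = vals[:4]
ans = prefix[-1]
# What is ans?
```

vals has length 8. The slice vals[:4] selects indices [0, 1, 2, 3] (0->13, 1->5, 2->16, 3->3), giving [13, 5, 16, 3]. So prefix = [13, 5, 16, 3]. Then prefix[-1] = 3.

3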